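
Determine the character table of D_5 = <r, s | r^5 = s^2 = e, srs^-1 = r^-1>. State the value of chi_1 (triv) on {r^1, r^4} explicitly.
Conjugacy classes: {e} of size 1, {r^1, r^4} of size 2, {r^2, r^3} of size 2, {s, sr, ..., sr^4} of size 5.
Character table:
  irrep \ class              {e} (size 1)  {r^1, r^4} (size 2)  {r^2, r^3} (size 2)  {s, sr, ..., sr^4} (size 5)
  chi_1 (triv)               1             1                    1                    1                          
  chi_2 (sign: r->1, s->-1)  1             1                    1                    -1                         
  chi_3 (2d, j=1)            2             -1/2 + sqrt(5)/2     -sqrt(5)/2 - 1/2     0                          
  chi_4 (2d, j=2)            2             -sqrt(5)/2 - 1/2     -1/2 + sqrt(5)/2     0                          

Spot check: chi_1 (triv) on {r^1, r^4} = 1.

Reasoning: D_5 has order 2*5 = 10 with 4 conjugacy classes, hence 4 irreducibles. Sum of squared dims 1 + 1 + 4 + 4 = 10 = |G|. Linear characters come from the abelianisation; the 2-dimensional irreps have character r^k -> 2*cos(2*pi*j*k/5), reflections -> 0.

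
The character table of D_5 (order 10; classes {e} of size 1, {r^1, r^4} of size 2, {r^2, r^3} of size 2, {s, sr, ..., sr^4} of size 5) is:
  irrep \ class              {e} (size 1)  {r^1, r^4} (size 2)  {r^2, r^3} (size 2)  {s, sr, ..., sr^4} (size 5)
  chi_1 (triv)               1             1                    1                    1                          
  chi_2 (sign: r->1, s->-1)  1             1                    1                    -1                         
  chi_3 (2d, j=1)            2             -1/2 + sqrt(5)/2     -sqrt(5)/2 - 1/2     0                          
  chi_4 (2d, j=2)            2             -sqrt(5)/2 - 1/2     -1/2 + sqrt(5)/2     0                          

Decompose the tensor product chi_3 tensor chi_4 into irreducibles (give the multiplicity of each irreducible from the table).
chi_3 tensor chi_4 = chi_3 + chi_4 (all other irreducibles have multiplicity 0).

Reasoning: The character of a tensor product is the pointwise product (chi_3 * chi_4)(C) = chi_3(C) * chi_4(C):
  {e}: (2)*(2), {r^1, r^4}: (-1/2 + sqrt(5)/2)*(-sqrt(5)/2 - 1/2), {r^2, r^3}: (-sqrt(5)/2 - 1/2)*(-1/2 + sqrt(5)/2), {s, sr, ..., sr^4}: (0)*(0)
so (chi_3 * chi_4) takes values
  {e} -> 4, {r^1, r^4} -> -1, {r^2, r^3} -> -1, {s, sr, ..., sr^4} -> 0.
Now take the inner product of this character with each irreducible chi from the table, <chi_3*chi_4, chi> = (1/10) sum_C |C| (chi_3*chi_4)(C) conj(chi(C)):
  <chi_3*chi_4, chi_1> = (1/10)[1*(4)*conj(1) + 2*(-1)*conj(1) + 2*(-1)*conj(1) + 5*(0)*conj(1)]
      = (1/10)[(4) + (-2) + (-2) + (0)] = 0/10 = 0
  <chi_3*chi_4, chi_2> = (1/10)[1*(4)*conj(1) + 2*(-1)*conj(1) + 2*(-1)*conj(1) + 5*(0)*conj(-1)]
      = (1/10)[(4) + (-2) + (-2) + (0)] = 0/10 = 0
  <chi_3*chi_4, chi_3> = (1/10)[1*(4)*conj(2) + 2*(-1)*conj(-1/2 + sqrt(5)/2) + 2*(-1)*conj(-sqrt(5)/2 - 1/2) + 5*(0)*conj(0)]
      = (1/10)[(8) + (1 - sqrt(5)) + (1 + sqrt(5)) + (0)] = 10/10 = 1
  <chi_3*chi_4, chi_4> = (1/10)[1*(4)*conj(2) + 2*(-1)*conj(-sqrt(5)/2 - 1/2) + 2*(-1)*conj(-1/2 + sqrt(5)/2) + 5*(0)*conj(0)]
      = (1/10)[(8) + (1 + sqrt(5)) + (1 - sqrt(5)) + (0)] = 10/10 = 1
Hence the multiplicities are chi_3: 1, chi_4: 1. Dimension check: dim(chi_3)*dim(chi_4) = 2*2 = 4 and sum (mult * dim) = 1*2 + 1*2 = 4.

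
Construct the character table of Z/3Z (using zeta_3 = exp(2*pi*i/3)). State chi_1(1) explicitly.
Character table of Z/3Z (irreps indexed chi_0,...,chi_2 with chi_k(m) = zeta_3^(k*m), zeta_3 = exp(2*pi*i/3)):
  irrep \ class  {0} (size 1)  {1} (size 1)    {2} (size 1)  
  chi_0          1             1               1             
  chi_1          1             exp(2*I*pi/3)   exp(-2*I*pi/3)
  chi_2          1             exp(-2*I*pi/3)  exp(2*I*pi/3) 

Spot check: chi_1(1) = zeta_3^(1*1) = zeta_3^1 = exp(2*I*pi/3).

Solution. Z/3Z is abelian, so all 3 irreducible complex representations are 1-dimensional. They are given by chi_k(m) = zeta_3^(k*m) for k = 0,...,2. Row orthogonality: sum_m chi_k(m) conj(chi_l(m)) = 3 * [k = l].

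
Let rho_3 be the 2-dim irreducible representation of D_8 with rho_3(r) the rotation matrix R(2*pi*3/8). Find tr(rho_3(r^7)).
chi_{rho_3}(r^7) = 2*cos(2*pi*3*7/8) = -sqrt(2)

Derivation: rho_3(r^7) is rotation by angle 2*pi*3*7/8, whose trace is 2*cos(2*pi*3*7/8) = -sqrt(2).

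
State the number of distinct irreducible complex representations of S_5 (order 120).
7

Solution. The number of irreducible complex representations of a finite group equals its number of conjugacy classes. Conjugacy classes in S_5 correspond to cycle types, i.e. partitions of 5; there are p(5) = 7 of them, so S_5 (order 120) has exactly 7 irreducible complex representations.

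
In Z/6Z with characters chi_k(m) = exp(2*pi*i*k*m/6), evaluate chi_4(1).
chi_4(1) = zeta_6^4 = exp(-2*I*pi/3)

Explanation: chi_4(1) = zeta_6^(4*1) = zeta_6^4. Since zeta_6^6 = 1, this equals zeta_6^4 = exp(2*pi*i*4/6) = exp(-2*I*pi/3).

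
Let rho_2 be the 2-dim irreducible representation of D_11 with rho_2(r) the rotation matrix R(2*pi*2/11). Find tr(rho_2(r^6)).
chi_{rho_2}(r^6) = 2*cos(2*pi*2*6/11) = 2*cos(24*pi/11)

Argument: rho_2(r^6) is rotation by angle 2*pi*2*6/11, whose trace is 2*cos(2*pi*2*6/11) = 2*cos(24*pi/11).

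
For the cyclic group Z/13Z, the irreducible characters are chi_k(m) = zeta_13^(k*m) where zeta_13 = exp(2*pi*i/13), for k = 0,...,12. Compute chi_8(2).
chi_8(2) = zeta_13^16 = exp(6*I*pi/13)

Solution. chi_8(2) = zeta_13^(8*2) = zeta_13^16. Since zeta_13^13 = 1, this equals zeta_13^3 = exp(2*pi*i*3/13) = exp(6*I*pi/13).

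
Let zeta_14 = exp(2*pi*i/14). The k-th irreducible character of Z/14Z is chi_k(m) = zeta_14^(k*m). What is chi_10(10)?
chi_10(10) = zeta_14^100 = exp(2*I*pi/7)

Why: chi_10(10) = zeta_14^(10*10) = zeta_14^100. Since zeta_14^14 = 1, this equals zeta_14^2 = exp(2*pi*i*2/14) = exp(2*I*pi/7).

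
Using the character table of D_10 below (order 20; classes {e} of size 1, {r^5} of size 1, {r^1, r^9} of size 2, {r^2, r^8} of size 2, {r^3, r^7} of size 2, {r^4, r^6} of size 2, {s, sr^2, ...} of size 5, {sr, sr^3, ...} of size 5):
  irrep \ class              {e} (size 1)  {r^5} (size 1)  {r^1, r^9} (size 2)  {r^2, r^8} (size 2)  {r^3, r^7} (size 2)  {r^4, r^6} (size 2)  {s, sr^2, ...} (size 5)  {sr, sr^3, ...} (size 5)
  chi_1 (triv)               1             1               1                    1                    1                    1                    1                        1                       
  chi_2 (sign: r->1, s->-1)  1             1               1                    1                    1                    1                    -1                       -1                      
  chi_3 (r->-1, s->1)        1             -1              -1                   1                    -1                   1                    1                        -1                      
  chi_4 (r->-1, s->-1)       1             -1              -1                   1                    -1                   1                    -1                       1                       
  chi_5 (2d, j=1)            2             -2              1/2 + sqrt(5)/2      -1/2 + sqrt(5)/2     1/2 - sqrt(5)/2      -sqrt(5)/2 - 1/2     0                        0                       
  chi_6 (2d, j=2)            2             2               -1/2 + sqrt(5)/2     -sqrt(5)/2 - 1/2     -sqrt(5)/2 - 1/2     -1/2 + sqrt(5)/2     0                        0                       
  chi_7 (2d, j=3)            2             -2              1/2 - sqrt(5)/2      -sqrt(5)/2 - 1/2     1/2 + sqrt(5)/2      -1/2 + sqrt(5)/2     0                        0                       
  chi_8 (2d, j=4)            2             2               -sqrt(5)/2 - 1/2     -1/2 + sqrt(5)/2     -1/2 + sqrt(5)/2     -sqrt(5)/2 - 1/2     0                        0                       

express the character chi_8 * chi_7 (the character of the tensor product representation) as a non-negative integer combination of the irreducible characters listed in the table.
chi_8 tensor chi_7 = chi_5 + chi_7 (all other irreducibles have multiplicity 0).

Reasoning: The character of a tensor product is the pointwise product (chi_8 * chi_7)(C) = chi_8(C) * chi_7(C):
  {e}: (2)*(2), {r^5}: (2)*(-2), {r^1, r^9}: (-sqrt(5)/2 - 1/2)*(1/2 - sqrt(5)/2), {r^2, r^8}: (-1/2 + sqrt(5)/2)*(-sqrt(5)/2 - 1/2), {r^3, r^7}: (-1/2 + sqrt(5)/2)*(1/2 + sqrt(5)/2), {r^4, r^6}: (-sqrt(5)/2 - 1/2)*(-1/2 + sqrt(5)/2), {s, sr^2, ...}: (0)*(0), {sr, sr^3, ...}: (0)*(0)
so (chi_8 * chi_7) takes values
  {e} -> 4, {r^5} -> -4, {r^1, r^9} -> 1, {r^2, r^8} -> -1, {r^3, r^7} -> 1, {r^4, r^6} -> -1, {s, sr^2, ...} -> 0, {sr, sr^3, ...} -> 0.
Now take the inner product of this character with each irreducible chi from the table, <chi_8*chi_7, chi> = (1/20) sum_C |C| (chi_8*chi_7)(C) conj(chi(C)):
  <chi_8*chi_7, chi_1> = (1/20)[1*(4)*conj(1) + 1*(-4)*conj(1) + 2*(1)*conj(1) + 2*(-1)*conj(1) + 2*(1)*conj(1) + 2*(-1)*conj(1) + 5*(0)*conj(1) + 5*(0)*conj(1)]
      = (1/20)[(4) + (-4) + (2) + (-2) + (2) + (-2) + (0) + (0)] = 0/20 = 0
  <chi_8*chi_7, chi_2> = (1/20)[1*(4)*conj(1) + 1*(-4)*conj(1) + 2*(1)*conj(1) + 2*(-1)*conj(1) + 2*(1)*conj(1) + 2*(-1)*conj(1) + 5*(0)*conj(-1) + 5*(0)*conj(-1)]
      = (1/20)[(4) + (-4) + (2) + (-2) + (2) + (-2) + (0) + (0)] = 0/20 = 0
  <chi_8*chi_7, chi_3> = (1/20)[1*(4)*conj(1) + 1*(-4)*conj(-1) + 2*(1)*conj(-1) + 2*(-1)*conj(1) + 2*(1)*conj(-1) + 2*(-1)*conj(1) + 5*(0)*conj(1) + 5*(0)*conj(-1)]
      = (1/20)[(4) + (4) + (-2) + (-2) + (-2) + (-2) + (0) + (0)] = 0/20 = 0
  <chi_8*chi_7, chi_4> = (1/20)[1*(4)*conj(1) + 1*(-4)*conj(-1) + 2*(1)*conj(-1) + 2*(-1)*conj(1) + 2*(1)*conj(-1) + 2*(-1)*conj(1) + 5*(0)*conj(-1) + 5*(0)*conj(1)]
      = (1/20)[(4) + (4) + (-2) + (-2) + (-2) + (-2) + (0) + (0)] = 0/20 = 0
  <chi_8*chi_7, chi_5> = (1/20)[1*(4)*conj(2) + 1*(-4)*conj(-2) + 2*(1)*conj(1/2 + sqrt(5)/2) + 2*(-1)*conj(-1/2 + sqrt(5)/2) + 2*(1)*conj(1/2 - sqrt(5)/2) + 2*(-1)*conj(-sqrt(5)/2 - 1/2) + 5*(0)*conj(0) + 5*(0)*conj(0)]
      = (1/20)[(8) + (8) + (1 + sqrt(5)) + (1 - sqrt(5)) + (1 - sqrt(5)) + (1 + sqrt(5)) + (0) + (0)] = 20/20 = 1
  <chi_8*chi_7, chi_6> = (1/20)[1*(4)*conj(2) + 1*(-4)*conj(2) + 2*(1)*conj(-1/2 + sqrt(5)/2) + 2*(-1)*conj(-sqrt(5)/2 - 1/2) + 2*(1)*conj(-sqrt(5)/2 - 1/2) + 2*(-1)*conj(-1/2 + sqrt(5)/2) + 5*(0)*conj(0) + 5*(0)*conj(0)]
      = (1/20)[(8) + (-8) + (-1 + sqrt(5)) + (1 + sqrt(5)) + (-sqrt(5) - 1) + (1 - sqrt(5)) + (0) + (0)] = 0/20 = 0
  <chi_8*chi_7, chi_7> = (1/20)[1*(4)*conj(2) + 1*(-4)*conj(-2) + 2*(1)*conj(1/2 - sqrt(5)/2) + 2*(-1)*conj(-sqrt(5)/2 - 1/2) + 2*(1)*conj(1/2 + sqrt(5)/2) + 2*(-1)*conj(-1/2 + sqrt(5)/2) + 5*(0)*conj(0) + 5*(0)*conj(0)]
      = (1/20)[(8) + (8) + (1 - sqrt(5)) + (1 + sqrt(5)) + (1 + sqrt(5)) + (1 - sqrt(5)) + (0) + (0)] = 20/20 = 1
  <chi_8*chi_7, chi_8> = (1/20)[1*(4)*conj(2) + 1*(-4)*conj(2) + 2*(1)*conj(-sqrt(5)/2 - 1/2) + 2*(-1)*conj(-1/2 + sqrt(5)/2) + 2*(1)*conj(-1/2 + sqrt(5)/2) + 2*(-1)*conj(-sqrt(5)/2 - 1/2) + 5*(0)*conj(0) + 5*(0)*conj(0)]
      = (1/20)[(8) + (-8) + (-sqrt(5) - 1) + (1 - sqrt(5)) + (-1 + sqrt(5)) + (1 + sqrt(5)) + (0) + (0)] = 0/20 = 0
Hence the multiplicities are chi_5: 1, chi_7: 1. Dimension check: dim(chi_8)*dim(chi_7) = 2*2 = 4 and sum (mult * dim) = 1*2 + 1*2 = 4.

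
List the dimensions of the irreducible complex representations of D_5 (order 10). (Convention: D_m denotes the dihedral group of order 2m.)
Dimensions: 1, 1, 2, 2

Reasoning: There are 4 irreducibles (= number of conjugacy classes). Their dimensions d_i satisfy sum d_i^2 = |G| = 10: 1 + 1 + 4 + 4 = 10.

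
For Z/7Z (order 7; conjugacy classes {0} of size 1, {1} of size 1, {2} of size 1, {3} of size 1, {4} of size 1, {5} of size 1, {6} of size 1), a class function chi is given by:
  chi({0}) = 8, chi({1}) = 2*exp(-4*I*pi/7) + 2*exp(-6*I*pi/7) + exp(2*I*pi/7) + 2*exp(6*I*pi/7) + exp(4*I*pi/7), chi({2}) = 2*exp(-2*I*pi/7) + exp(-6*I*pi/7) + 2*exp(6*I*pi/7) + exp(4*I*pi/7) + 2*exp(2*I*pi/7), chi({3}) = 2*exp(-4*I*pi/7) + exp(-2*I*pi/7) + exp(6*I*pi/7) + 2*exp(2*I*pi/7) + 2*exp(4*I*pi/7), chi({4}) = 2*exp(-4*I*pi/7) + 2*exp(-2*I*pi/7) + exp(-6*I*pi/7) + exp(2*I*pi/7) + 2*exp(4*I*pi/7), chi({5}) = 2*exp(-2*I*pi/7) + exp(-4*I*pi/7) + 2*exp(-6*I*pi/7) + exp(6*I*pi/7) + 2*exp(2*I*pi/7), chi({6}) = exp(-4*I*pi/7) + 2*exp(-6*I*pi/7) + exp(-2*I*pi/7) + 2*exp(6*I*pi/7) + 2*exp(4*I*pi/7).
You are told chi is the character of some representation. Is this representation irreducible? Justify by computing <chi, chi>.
Not irreducible (reducible): <chi, chi> = 14 > 1.

Derivation: <chi, chi> = (1/|G|) sum_C |C| * |chi(C)|^2 = (1/7)[1*|8|^2 + 1*|2*exp(-4*I*pi/7) + 2*exp(-6*I*pi/7) + exp(2*I*pi/7) + 2*exp(6*I*pi/7) + exp(4*I*pi/7)|^2 + 1*|2*exp(-2*I*pi/7) + exp(-6*I*pi/7) + 2*exp(6*I*pi/7) + exp(4*I*pi/7) + 2*exp(2*I*pi/7)|^2 + 1*|2*exp(-4*I*pi/7) + exp(-2*I*pi/7) + exp(6*I*pi/7) + 2*exp(2*I*pi/7) + 2*exp(4*I*pi/7)|^2 + 1*|2*exp(-4*I*pi/7) + 2*exp(-2*I*pi/7) + exp(-6*I*pi/7) + exp(2*I*pi/7) + 2*exp(4*I*pi/7)|^2 + 1*|2*exp(-2*I*pi/7) + exp(-4*I*pi/7) + 2*exp(-6*I*pi/7) + exp(6*I*pi/7) + 2*exp(2*I*pi/7)|^2 + 1*|exp(-4*I*pi/7) + 2*exp(-6*I*pi/7) + exp(-2*I*pi/7) + 2*exp(6*I*pi/7) + 2*exp(4*I*pi/7)|^2]
  = (1/7)[(64) + (14 + 11*exp(-2*I*pi/7) + 8*exp(-4*I*pi/7) + 6*exp(-6*I*pi/7) + 6*exp(6*I*pi/7) + 8*exp(4*I*pi/7) + 11*exp(2*I*pi/7)) + (14 + 11*exp(-4*I*pi/7) + 6*exp(-2*I*pi/7) + 8*exp(-6*I*pi/7) + 8*exp(6*I*pi/7) + 6*exp(2*I*pi/7) + 11*exp(4*I*pi/7)) + (14 + 8*exp(-2*I*pi/7) + 6*exp(-4*I*pi/7) + 11*exp(-6*I*pi/7) + 11*exp(6*I*pi/7) + 6*exp(4*I*pi/7) + 8*exp(2*I*pi/7)) + (14 + 8*exp(-2*I*pi/7) + 6*exp(-4*I*pi/7) + 11*exp(-6*I*pi/7) + 11*exp(6*I*pi/7) + 6*exp(4*I*pi/7) + 8*exp(2*I*pi/7)) + (14 + 11*exp(-4*I*pi/7) + 6*exp(-2*I*pi/7) + 8*exp(-6*I*pi/7) + 8*exp(6*I*pi/7) + 6*exp(2*I*pi/7) + 11*exp(4*I*pi/7)) + (14 + 11*exp(-2*I*pi/7) + 8*exp(-4*I*pi/7) + 6*exp(-6*I*pi/7) + 6*exp(6*I*pi/7) + 8*exp(4*I*pi/7) + 11*exp(2*I*pi/7))] = 98/7 = 14.
(Exp terms are combined using exp(i*s)*conj(exp(i*t)) = exp(i*(s-t)), and sums of them are collapsed using the identity that for every m > 1 the m distinct m-th roots of unity sum to 0, e.g. 1 + exp(2*I*pi/3) + exp(-2*I*pi/3) = 0.)
A character is irreducible iff <chi, chi> = 1, so this representation is reducible.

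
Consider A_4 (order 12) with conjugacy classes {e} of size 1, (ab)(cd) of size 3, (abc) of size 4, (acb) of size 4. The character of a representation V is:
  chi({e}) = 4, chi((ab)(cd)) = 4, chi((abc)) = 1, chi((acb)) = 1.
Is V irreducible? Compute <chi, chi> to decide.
Not irreducible (reducible): <chi, chi> = 6 > 1.

Explanation: <chi, chi> = (1/|G|) sum_C |C| * |chi(C)|^2 = (1/12)[1*|4|^2 + 3*|4|^2 + 4*|1|^2 + 4*|1|^2]
  = (1/12)[(16) + (48) + (4) + (4)] = 72/12 = 6.
(Exp terms are combined using exp(i*s)*conj(exp(i*t)) = exp(i*(s-t)), and sums of them are collapsed using the identity that for every m > 1 the m distinct m-th roots of unity sum to 0, e.g. 1 + exp(2*I*pi/3) + exp(-2*I*pi/3) = 0.)
A character is irreducible iff <chi, chi> = 1, so this representation is reducible.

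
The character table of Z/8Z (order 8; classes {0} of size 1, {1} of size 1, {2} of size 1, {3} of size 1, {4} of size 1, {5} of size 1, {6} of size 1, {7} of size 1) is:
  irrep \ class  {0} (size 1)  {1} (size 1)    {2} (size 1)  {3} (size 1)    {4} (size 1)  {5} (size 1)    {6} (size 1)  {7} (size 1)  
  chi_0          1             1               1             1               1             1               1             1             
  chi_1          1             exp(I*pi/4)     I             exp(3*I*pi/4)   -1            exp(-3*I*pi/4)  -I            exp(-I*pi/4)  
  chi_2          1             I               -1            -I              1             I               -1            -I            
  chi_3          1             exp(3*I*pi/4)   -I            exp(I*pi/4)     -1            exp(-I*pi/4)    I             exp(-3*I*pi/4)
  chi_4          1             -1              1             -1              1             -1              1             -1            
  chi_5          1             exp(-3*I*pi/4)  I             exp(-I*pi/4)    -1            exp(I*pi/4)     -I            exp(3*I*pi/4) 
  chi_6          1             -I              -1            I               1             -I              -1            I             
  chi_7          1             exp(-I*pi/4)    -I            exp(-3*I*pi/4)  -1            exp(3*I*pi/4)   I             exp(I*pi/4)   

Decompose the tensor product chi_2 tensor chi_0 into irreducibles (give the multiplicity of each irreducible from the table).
chi_2 tensor chi_0 = chi_2 (all other irreducibles have multiplicity 0).

Solution. The character of a tensor product is the pointwise product (chi_2 * chi_0)(C) = chi_2(C) * chi_0(C):
  {0}: (1)*(1), {1}: (I)*(1), {2}: (-1)*(1), {3}: (-I)*(1), {4}: (1)*(1), {5}: (I)*(1), {6}: (-1)*(1), {7}: (-I)*(1)
so (chi_2 * chi_0) takes values
  {0} -> 1, {1} -> I, {2} -> -1, {3} -> -I, {4} -> 1, {5} -> I, {6} -> -1, {7} -> -I.
Now take the inner product of this character with each irreducible chi from the table, <chi_2*chi_0, chi> = (1/8) sum_C |C| (chi_2*chi_0)(C) conj(chi(C)):
  <chi_2*chi_0, chi_0> = (1/8)[1*(1)*conj(1) + 1*(I)*conj(1) + 1*(-1)*conj(1) + 1*(-I)*conj(1) + 1*(1)*conj(1) + 1*(I)*conj(1) + 1*(-1)*conj(1) + 1*(-I)*conj(1)]
      = (1/8)[(1) + (I) + (-1) + (-I) + (1) + (I) + (-1) + (-I)] = 0/8 = 0
  <chi_2*chi_0, chi_1> = (1/8)[1*(1)*conj(1) + 1*(I)*conj(exp(I*pi/4)) + 1*(-1)*conj(I) + 1*(-I)*conj(exp(3*I*pi/4)) + 1*(1)*conj(-1) + 1*(I)*conj(exp(-3*I*pi/4)) + 1*(-1)*conj(-I) + 1*(-I)*conj(exp(-I*pi/4))]
      = (1/8)[(1) + (exp(I*pi/4)) + (I) + (-exp(-I*pi/4)) + (-1) + (exp(-3*I*pi/4)) + (-I) + (-exp(3*I*pi/4))] = 0/8 = 0
  <chi_2*chi_0, chi_2> = (1/8)[1*(1)*conj(1) + 1*(I)*conj(I) + 1*(-1)*conj(-1) + 1*(-I)*conj(-I) + 1*(1)*conj(1) + 1*(I)*conj(I) + 1*(-1)*conj(-1) + 1*(-I)*conj(-I)]
      = (1/8)[(1) + (1) + (1) + (1) + (1) + (1) + (1) + (1)] = 8/8 = 1
  <chi_2*chi_0, chi_3> = (1/8)[1*(1)*conj(1) + 1*(I)*conj(exp(3*I*pi/4)) + 1*(-1)*conj(-I) + 1*(-I)*conj(exp(I*pi/4)) + 1*(1)*conj(-1) + 1*(I)*conj(exp(-I*pi/4)) + 1*(-1)*conj(I) + 1*(-I)*conj(exp(-3*I*pi/4))]
      = (1/8)[(1) + (exp(-I*pi/4)) + (-I) + (-exp(I*pi/4)) + (-1) + (exp(3*I*pi/4)) + (I) + (-exp(-3*I*pi/4))] = 0/8 = 0
  <chi_2*chi_0, chi_4> = (1/8)[1*(1)*conj(1) + 1*(I)*conj(-1) + 1*(-1)*conj(1) + 1*(-I)*conj(-1) + 1*(1)*conj(1) + 1*(I)*conj(-1) + 1*(-1)*conj(1) + 1*(-I)*conj(-1)]
      = (1/8)[(1) + (-I) + (-1) + (I) + (1) + (-I) + (-1) + (I)] = 0/8 = 0
  <chi_2*chi_0, chi_5> = (1/8)[1*(1)*conj(1) + 1*(I)*conj(exp(-3*I*pi/4)) + 1*(-1)*conj(I) + 1*(-I)*conj(exp(-I*pi/4)) + 1*(1)*conj(-1) + 1*(I)*conj(exp(I*pi/4)) + 1*(-1)*conj(-I) + 1*(-I)*conj(exp(3*I*pi/4))]
      = (1/8)[(1) + (exp(-3*I*pi/4)) + (I) + (-exp(3*I*pi/4)) + (-1) + (exp(I*pi/4)) + (-I) + (-exp(-I*pi/4))] = 0/8 = 0
  <chi_2*chi_0, chi_6> = (1/8)[1*(1)*conj(1) + 1*(I)*conj(-I) + 1*(-1)*conj(-1) + 1*(-I)*conj(I) + 1*(1)*conj(1) + 1*(I)*conj(-I) + 1*(-1)*conj(-1) + 1*(-I)*conj(I)]
      = (1/8)[(1) + (-1) + (1) + (-1) + (1) + (-1) + (1) + (-1)] = 0/8 = 0
  <chi_2*chi_0, chi_7> = (1/8)[1*(1)*conj(1) + 1*(I)*conj(exp(-I*pi/4)) + 1*(-1)*conj(-I) + 1*(-I)*conj(exp(-3*I*pi/4)) + 1*(1)*conj(-1) + 1*(I)*conj(exp(3*I*pi/4)) + 1*(-1)*conj(I) + 1*(-I)*conj(exp(I*pi/4))]
      = (1/8)[(1) + (exp(3*I*pi/4)) + (-I) + (-exp(-3*I*pi/4)) + (-1) + (exp(-I*pi/4)) + (I) + (-exp(I*pi/4))] = 0/8 = 0
(Exp terms are combined using exp(i*s)*conj(exp(i*t)) = exp(i*(s-t)), and sums of them are collapsed using the identity that for every m > 1 the m distinct m-th roots of unity sum to 0, e.g. 1 + exp(2*I*pi/3) + exp(-2*I*pi/3) = 0.)
Hence the multiplicities are chi_2: 1. Dimension check: dim(chi_2)*dim(chi_0) = 1*1 = 1 and sum (mult * dim) = 1*1 = 1.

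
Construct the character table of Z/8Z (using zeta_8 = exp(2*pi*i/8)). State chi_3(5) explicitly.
Character table of Z/8Z (irreps indexed chi_0,...,chi_7 with chi_k(m) = zeta_8^(k*m), zeta_8 = exp(2*pi*i/8)):
  irrep \ class  {0} (size 1)  {1} (size 1)    {2} (size 1)  {3} (size 1)    {4} (size 1)  {5} (size 1)    {6} (size 1)  {7} (size 1)  
  chi_0          1             1               1             1               1             1               1             1             
  chi_1          1             exp(I*pi/4)     I             exp(3*I*pi/4)   -1            exp(-3*I*pi/4)  -I            exp(-I*pi/4)  
  chi_2          1             I               -1            -I              1             I               -1            -I            
  chi_3          1             exp(3*I*pi/4)   -I            exp(I*pi/4)     -1            exp(-I*pi/4)    I             exp(-3*I*pi/4)
  chi_4          1             -1              1             -1              1             -1              1             -1            
  chi_5          1             exp(-3*I*pi/4)  I             exp(-I*pi/4)    -1            exp(I*pi/4)     -I            exp(3*I*pi/4) 
  chi_6          1             -I              -1            I               1             -I              -1            I             
  chi_7          1             exp(-I*pi/4)    -I            exp(-3*I*pi/4)  -1            exp(3*I*pi/4)   I             exp(I*pi/4)   

Spot check: chi_3(5) = zeta_8^(3*5) = zeta_8^15 = exp(-I*pi/4).

Why: Z/8Z is abelian, so all 8 irreducible complex representations are 1-dimensional. They are given by chi_k(m) = zeta_8^(k*m) for k = 0,...,7. Row orthogonality: sum_m chi_k(m) conj(chi_l(m)) = 8 * [k = l].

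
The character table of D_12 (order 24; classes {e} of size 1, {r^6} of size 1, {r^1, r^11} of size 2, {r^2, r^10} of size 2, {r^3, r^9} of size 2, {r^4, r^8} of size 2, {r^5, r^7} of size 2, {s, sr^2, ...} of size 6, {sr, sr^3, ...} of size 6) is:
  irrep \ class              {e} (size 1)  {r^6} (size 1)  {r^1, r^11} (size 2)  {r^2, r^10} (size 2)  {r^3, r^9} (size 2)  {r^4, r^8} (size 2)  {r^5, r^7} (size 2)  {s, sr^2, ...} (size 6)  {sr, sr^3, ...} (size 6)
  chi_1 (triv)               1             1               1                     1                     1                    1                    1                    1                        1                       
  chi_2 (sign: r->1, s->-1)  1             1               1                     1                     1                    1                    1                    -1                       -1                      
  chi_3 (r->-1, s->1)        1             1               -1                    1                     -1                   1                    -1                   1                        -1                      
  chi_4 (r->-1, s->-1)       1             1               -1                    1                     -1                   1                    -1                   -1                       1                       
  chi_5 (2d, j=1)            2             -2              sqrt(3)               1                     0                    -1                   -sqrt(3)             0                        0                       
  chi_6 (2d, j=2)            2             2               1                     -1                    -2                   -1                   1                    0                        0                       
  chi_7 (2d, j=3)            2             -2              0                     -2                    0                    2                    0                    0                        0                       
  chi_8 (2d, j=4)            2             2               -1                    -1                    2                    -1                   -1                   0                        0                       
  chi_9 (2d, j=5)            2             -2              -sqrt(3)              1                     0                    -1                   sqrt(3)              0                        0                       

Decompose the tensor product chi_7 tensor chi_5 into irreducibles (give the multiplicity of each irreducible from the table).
chi_7 tensor chi_5 = chi_6 + chi_8 (all other irreducibles have multiplicity 0).

Why: The character of a tensor product is the pointwise product (chi_7 * chi_5)(C) = chi_7(C) * chi_5(C):
  {e}: (2)*(2), {r^6}: (-2)*(-2), {r^1, r^11}: (0)*(sqrt(3)), {r^2, r^10}: (-2)*(1), {r^3, r^9}: (0)*(0), {r^4, r^8}: (2)*(-1), {r^5, r^7}: (0)*(-sqrt(3)), {s, sr^2, ...}: (0)*(0), {sr, sr^3, ...}: (0)*(0)
so (chi_7 * chi_5) takes values
  {e} -> 4, {r^6} -> 4, {r^1, r^11} -> 0, {r^2, r^10} -> -2, {r^3, r^9} -> 0, {r^4, r^8} -> -2, {r^5, r^7} -> 0, {s, sr^2, ...} -> 0, {sr, sr^3, ...} -> 0.
Now take the inner product of this character with each irreducible chi from the table, <chi_7*chi_5, chi> = (1/24) sum_C |C| (chi_7*chi_5)(C) conj(chi(C)):
  <chi_7*chi_5, chi_1> = (1/24)[1*(4)*conj(1) + 1*(4)*conj(1) + 2*(0)*conj(1) + 2*(-2)*conj(1) + 2*(0)*conj(1) + 2*(-2)*conj(1) + 2*(0)*conj(1) + 6*(0)*conj(1) + 6*(0)*conj(1)]
      = (1/24)[(4) + (4) + (0) + (-4) + (0) + (-4) + (0) + (0) + (0)] = 0/24 = 0
  <chi_7*chi_5, chi_2> = (1/24)[1*(4)*conj(1) + 1*(4)*conj(1) + 2*(0)*conj(1) + 2*(-2)*conj(1) + 2*(0)*conj(1) + 2*(-2)*conj(1) + 2*(0)*conj(1) + 6*(0)*conj(-1) + 6*(0)*conj(-1)]
      = (1/24)[(4) + (4) + (0) + (-4) + (0) + (-4) + (0) + (0) + (0)] = 0/24 = 0
  <chi_7*chi_5, chi_3> = (1/24)[1*(4)*conj(1) + 1*(4)*conj(1) + 2*(0)*conj(-1) + 2*(-2)*conj(1) + 2*(0)*conj(-1) + 2*(-2)*conj(1) + 2*(0)*conj(-1) + 6*(0)*conj(1) + 6*(0)*conj(-1)]
      = (1/24)[(4) + (4) + (0) + (-4) + (0) + (-4) + (0) + (0) + (0)] = 0/24 = 0
  <chi_7*chi_5, chi_4> = (1/24)[1*(4)*conj(1) + 1*(4)*conj(1) + 2*(0)*conj(-1) + 2*(-2)*conj(1) + 2*(0)*conj(-1) + 2*(-2)*conj(1) + 2*(0)*conj(-1) + 6*(0)*conj(-1) + 6*(0)*conj(1)]
      = (1/24)[(4) + (4) + (0) + (-4) + (0) + (-4) + (0) + (0) + (0)] = 0/24 = 0
  <chi_7*chi_5, chi_5> = (1/24)[1*(4)*conj(2) + 1*(4)*conj(-2) + 2*(0)*conj(sqrt(3)) + 2*(-2)*conj(1) + 2*(0)*conj(0) + 2*(-2)*conj(-1) + 2*(0)*conj(-sqrt(3)) + 6*(0)*conj(0) + 6*(0)*conj(0)]
      = (1/24)[(8) + (-8) + (0) + (-4) + (0) + (4) + (0) + (0) + (0)] = 0/24 = 0
  <chi_7*chi_5, chi_6> = (1/24)[1*(4)*conj(2) + 1*(4)*conj(2) + 2*(0)*conj(1) + 2*(-2)*conj(-1) + 2*(0)*conj(-2) + 2*(-2)*conj(-1) + 2*(0)*conj(1) + 6*(0)*conj(0) + 6*(0)*conj(0)]
      = (1/24)[(8) + (8) + (0) + (4) + (0) + (4) + (0) + (0) + (0)] = 24/24 = 1
  <chi_7*chi_5, chi_7> = (1/24)[1*(4)*conj(2) + 1*(4)*conj(-2) + 2*(0)*conj(0) + 2*(-2)*conj(-2) + 2*(0)*conj(0) + 2*(-2)*conj(2) + 2*(0)*conj(0) + 6*(0)*conj(0) + 6*(0)*conj(0)]
      = (1/24)[(8) + (-8) + (0) + (8) + (0) + (-8) + (0) + (0) + (0)] = 0/24 = 0
  <chi_7*chi_5, chi_8> = (1/24)[1*(4)*conj(2) + 1*(4)*conj(2) + 2*(0)*conj(-1) + 2*(-2)*conj(-1) + 2*(0)*conj(2) + 2*(-2)*conj(-1) + 2*(0)*conj(-1) + 6*(0)*conj(0) + 6*(0)*conj(0)]
      = (1/24)[(8) + (8) + (0) + (4) + (0) + (4) + (0) + (0) + (0)] = 24/24 = 1
  <chi_7*chi_5, chi_9> = (1/24)[1*(4)*conj(2) + 1*(4)*conj(-2) + 2*(0)*conj(-sqrt(3)) + 2*(-2)*conj(1) + 2*(0)*conj(0) + 2*(-2)*conj(-1) + 2*(0)*conj(sqrt(3)) + 6*(0)*conj(0) + 6*(0)*conj(0)]
      = (1/24)[(8) + (-8) + (0) + (-4) + (0) + (4) + (0) + (0) + (0)] = 0/24 = 0
Hence the multiplicities are chi_6: 1, chi_8: 1. Dimension check: dim(chi_7)*dim(chi_5) = 2*2 = 4 and sum (mult * dim) = 1*2 + 1*2 = 4.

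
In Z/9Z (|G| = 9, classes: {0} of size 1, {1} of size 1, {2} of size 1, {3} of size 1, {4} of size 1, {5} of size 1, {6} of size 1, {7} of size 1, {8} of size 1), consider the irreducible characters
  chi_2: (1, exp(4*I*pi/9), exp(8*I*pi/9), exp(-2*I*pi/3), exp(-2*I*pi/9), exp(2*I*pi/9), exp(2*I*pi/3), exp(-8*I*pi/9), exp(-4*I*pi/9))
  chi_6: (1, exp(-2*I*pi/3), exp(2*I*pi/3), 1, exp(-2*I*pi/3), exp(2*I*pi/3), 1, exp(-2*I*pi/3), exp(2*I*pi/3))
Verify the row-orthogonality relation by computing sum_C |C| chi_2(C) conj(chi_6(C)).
Sum = 0; so <chi_2, chi_6> = 0 (distinct irreducibles are orthogonal).

Working: Compute term by term over conjugacy classes (|C| * chi_2(C) * conj(chi_6(C))):
  1*(1)*conj(1) + 1*(exp(4*I*pi/9))*conj(exp(-2*I*pi/3)) + 1*(exp(8*I*pi/9))*conj(exp(2*I*pi/3)) + 1*(exp(-2*I*pi/3))*conj(1) + 1*(exp(-2*I*pi/9))*conj(exp(-2*I*pi/3)) + 1*(exp(2*I*pi/9))*conj(exp(2*I*pi/3)) + 1*(exp(2*I*pi/3))*conj(1) + 1*(exp(-8*I*pi/9))*conj(exp(-2*I*pi/3)) + 1*(exp(-4*I*pi/9))*conj(exp(2*I*pi/3))
  = (1) + (exp(-8*I*pi/9)) + (exp(2*I*pi/9)) + (exp(-2*I*pi/3)) + (exp(4*I*pi/9)) + (exp(-4*I*pi/9)) + (exp(2*I*pi/3)) + (exp(-2*I*pi/9)) + (exp(8*I*pi/9))
  = 0.
(Exp terms are combined using exp(i*s)*conj(exp(i*t)) = exp(i*(s-t)), and sums of them are collapsed using the identity that for every m > 1 the m distinct m-th roots of unity sum to 0, e.g. 1 + exp(2*I*pi/3) + exp(-2*I*pi/3) = 0.)
Dividing by |G| = 9 gives 0/9 = 0, matching the row-orthogonality relation <chi_2, chi_6> = [chi_2 = chi_6].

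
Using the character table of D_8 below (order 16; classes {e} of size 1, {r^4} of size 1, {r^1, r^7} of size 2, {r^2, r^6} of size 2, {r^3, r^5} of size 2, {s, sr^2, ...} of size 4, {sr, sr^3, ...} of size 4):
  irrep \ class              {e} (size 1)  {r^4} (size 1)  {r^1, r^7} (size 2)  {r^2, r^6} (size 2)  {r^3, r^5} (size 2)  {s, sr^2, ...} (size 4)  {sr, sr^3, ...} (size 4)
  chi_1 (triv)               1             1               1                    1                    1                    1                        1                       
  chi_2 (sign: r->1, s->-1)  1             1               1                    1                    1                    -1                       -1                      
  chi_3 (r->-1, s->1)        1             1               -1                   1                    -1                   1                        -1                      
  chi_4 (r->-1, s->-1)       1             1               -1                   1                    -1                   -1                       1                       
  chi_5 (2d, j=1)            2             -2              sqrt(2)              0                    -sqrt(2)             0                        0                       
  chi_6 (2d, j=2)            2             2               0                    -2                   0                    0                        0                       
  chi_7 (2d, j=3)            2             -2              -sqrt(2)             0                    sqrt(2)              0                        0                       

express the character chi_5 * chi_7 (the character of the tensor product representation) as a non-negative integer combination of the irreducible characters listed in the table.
chi_5 tensor chi_7 = chi_3 + chi_4 + chi_6 (all other irreducibles have multiplicity 0).

Proof sketch: The character of a tensor product is the pointwise product (chi_5 * chi_7)(C) = chi_5(C) * chi_7(C):
  {e}: (2)*(2), {r^4}: (-2)*(-2), {r^1, r^7}: (sqrt(2))*(-sqrt(2)), {r^2, r^6}: (0)*(0), {r^3, r^5}: (-sqrt(2))*(sqrt(2)), {s, sr^2, ...}: (0)*(0), {sr, sr^3, ...}: (0)*(0)
so (chi_5 * chi_7) takes values
  {e} -> 4, {r^4} -> 4, {r^1, r^7} -> -2, {r^2, r^6} -> 0, {r^3, r^5} -> -2, {s, sr^2, ...} -> 0, {sr, sr^3, ...} -> 0.
Now take the inner product of this character with each irreducible chi from the table, <chi_5*chi_7, chi> = (1/16) sum_C |C| (chi_5*chi_7)(C) conj(chi(C)):
  <chi_5*chi_7, chi_1> = (1/16)[1*(4)*conj(1) + 1*(4)*conj(1) + 2*(-2)*conj(1) + 2*(0)*conj(1) + 2*(-2)*conj(1) + 4*(0)*conj(1) + 4*(0)*conj(1)]
      = (1/16)[(4) + (4) + (-4) + (0) + (-4) + (0) + (0)] = 0/16 = 0
  <chi_5*chi_7, chi_2> = (1/16)[1*(4)*conj(1) + 1*(4)*conj(1) + 2*(-2)*conj(1) + 2*(0)*conj(1) + 2*(-2)*conj(1) + 4*(0)*conj(-1) + 4*(0)*conj(-1)]
      = (1/16)[(4) + (4) + (-4) + (0) + (-4) + (0) + (0)] = 0/16 = 0
  <chi_5*chi_7, chi_3> = (1/16)[1*(4)*conj(1) + 1*(4)*conj(1) + 2*(-2)*conj(-1) + 2*(0)*conj(1) + 2*(-2)*conj(-1) + 4*(0)*conj(1) + 4*(0)*conj(-1)]
      = (1/16)[(4) + (4) + (4) + (0) + (4) + (0) + (0)] = 16/16 = 1
  <chi_5*chi_7, chi_4> = (1/16)[1*(4)*conj(1) + 1*(4)*conj(1) + 2*(-2)*conj(-1) + 2*(0)*conj(1) + 2*(-2)*conj(-1) + 4*(0)*conj(-1) + 4*(0)*conj(1)]
      = (1/16)[(4) + (4) + (4) + (0) + (4) + (0) + (0)] = 16/16 = 1
  <chi_5*chi_7, chi_5> = (1/16)[1*(4)*conj(2) + 1*(4)*conj(-2) + 2*(-2)*conj(sqrt(2)) + 2*(0)*conj(0) + 2*(-2)*conj(-sqrt(2)) + 4*(0)*conj(0) + 4*(0)*conj(0)]
      = (1/16)[(8) + (-8) + (-4*sqrt(2)) + (0) + (4*sqrt(2)) + (0) + (0)] = 0/16 = 0
  <chi_5*chi_7, chi_6> = (1/16)[1*(4)*conj(2) + 1*(4)*conj(2) + 2*(-2)*conj(0) + 2*(0)*conj(-2) + 2*(-2)*conj(0) + 4*(0)*conj(0) + 4*(0)*conj(0)]
      = (1/16)[(8) + (8) + (0) + (0) + (0) + (0) + (0)] = 16/16 = 1
  <chi_5*chi_7, chi_7> = (1/16)[1*(4)*conj(2) + 1*(4)*conj(-2) + 2*(-2)*conj(-sqrt(2)) + 2*(0)*conj(0) + 2*(-2)*conj(sqrt(2)) + 4*(0)*conj(0) + 4*(0)*conj(0)]
      = (1/16)[(8) + (-8) + (4*sqrt(2)) + (0) + (-4*sqrt(2)) + (0) + (0)] = 0/16 = 0
Hence the multiplicities are chi_3: 1, chi_4: 1, chi_6: 1. Dimension check: dim(chi_5)*dim(chi_7) = 2*2 = 4 and sum (mult * dim) = 1*1 + 1*1 + 1*2 = 4.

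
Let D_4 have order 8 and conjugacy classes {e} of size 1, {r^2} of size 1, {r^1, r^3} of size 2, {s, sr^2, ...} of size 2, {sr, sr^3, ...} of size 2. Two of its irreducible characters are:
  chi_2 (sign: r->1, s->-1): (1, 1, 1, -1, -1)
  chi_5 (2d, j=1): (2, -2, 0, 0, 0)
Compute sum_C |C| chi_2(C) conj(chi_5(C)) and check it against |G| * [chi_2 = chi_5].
Sum = 0; so <chi_2, chi_5> = 0 (distinct irreducibles are orthogonal).

Working: Compute term by term over conjugacy classes (|C| * chi_2(C) * conj(chi_5(C))):
  1*(1)*conj(2) + 1*(1)*conj(-2) + 2*(1)*conj(0) + 2*(-1)*conj(0) + 2*(-1)*conj(0)
  = (2) + (-2) + (0) + (0) + (0)
  = 0.
Dividing by |G| = 8 gives 0/8 = 0, matching the row-orthogonality relation <chi_2, chi_5> = [chi_2 = chi_5].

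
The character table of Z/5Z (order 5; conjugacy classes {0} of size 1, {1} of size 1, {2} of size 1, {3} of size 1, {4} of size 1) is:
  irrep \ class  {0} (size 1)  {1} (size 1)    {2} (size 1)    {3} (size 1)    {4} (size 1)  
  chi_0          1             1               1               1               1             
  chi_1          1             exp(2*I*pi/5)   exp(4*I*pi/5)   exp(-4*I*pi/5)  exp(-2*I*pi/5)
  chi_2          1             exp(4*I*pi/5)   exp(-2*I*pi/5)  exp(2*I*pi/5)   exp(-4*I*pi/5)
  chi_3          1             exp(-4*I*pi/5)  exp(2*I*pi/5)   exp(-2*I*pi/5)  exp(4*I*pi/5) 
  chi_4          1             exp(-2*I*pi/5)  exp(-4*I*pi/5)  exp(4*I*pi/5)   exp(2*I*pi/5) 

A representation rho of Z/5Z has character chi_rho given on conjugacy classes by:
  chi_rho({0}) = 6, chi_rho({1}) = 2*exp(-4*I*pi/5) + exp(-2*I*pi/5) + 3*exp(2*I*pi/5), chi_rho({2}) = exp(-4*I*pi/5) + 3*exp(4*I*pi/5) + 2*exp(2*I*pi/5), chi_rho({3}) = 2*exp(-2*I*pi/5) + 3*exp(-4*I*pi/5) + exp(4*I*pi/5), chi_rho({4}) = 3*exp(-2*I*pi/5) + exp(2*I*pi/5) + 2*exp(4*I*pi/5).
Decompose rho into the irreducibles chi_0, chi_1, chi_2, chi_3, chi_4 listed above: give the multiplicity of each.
Multiplicities: chi_0: 0, chi_1: 3, chi_2: 0, chi_3: 2, chi_4: 1.

Argument: Use <chi_rho, chi> = (1/|G|) sum_C |C| * chi_rho(C) * conj(chi(C)) with |G| = 5 for each irreducible chi in the table:
  <chi_rho, chi_0> = (1/5)[1*(6)*conj(1) + 1*(2*exp(-4*I*pi/5) + exp(-2*I*pi/5) + 3*exp(2*I*pi/5))*conj(1) + 1*(exp(-4*I*pi/5) + 3*exp(4*I*pi/5) + 2*exp(2*I*pi/5))*conj(1) + 1*(2*exp(-2*I*pi/5) + 3*exp(-4*I*pi/5) + exp(4*I*pi/5))*conj(1) + 1*(3*exp(-2*I*pi/5) + exp(2*I*pi/5) + 2*exp(4*I*pi/5))*conj(1)]
      = (1/5)[(6) + (2*exp(-4*I*pi/5) + exp(-2*I*pi/5) + 3*exp(2*I*pi/5)) + (exp(-4*I*pi/5) + 3*exp(4*I*pi/5) + 2*exp(2*I*pi/5)) + (2*exp(-2*I*pi/5) + 3*exp(-4*I*pi/5) + exp(4*I*pi/5)) + (3*exp(-2*I*pi/5) + exp(2*I*pi/5) + 2*exp(4*I*pi/5))] = 0/5 = 0
  <chi_rho, chi_1> = (1/5)[1*(6)*conj(1) + 1*(2*exp(-4*I*pi/5) + exp(-2*I*pi/5) + 3*exp(2*I*pi/5))*conj(exp(2*I*pi/5)) + 1*(exp(-4*I*pi/5) + 3*exp(4*I*pi/5) + 2*exp(2*I*pi/5))*conj(exp(4*I*pi/5)) + 1*(2*exp(-2*I*pi/5) + 3*exp(-4*I*pi/5) + exp(4*I*pi/5))*conj(exp(-4*I*pi/5)) + 1*(3*exp(-2*I*pi/5) + exp(2*I*pi/5) + 2*exp(4*I*pi/5))*conj(exp(-2*I*pi/5))]
      = (1/5)[(6) + (3 + exp(-4*I*pi/5) + 2*exp(4*I*pi/5)) + (3 + 2*exp(-2*I*pi/5) + exp(2*I*pi/5)) + (3 + exp(-2*I*pi/5) + 2*exp(2*I*pi/5)) + (3 + 2*exp(-4*I*pi/5) + exp(4*I*pi/5))] = 15/5 = 3
  <chi_rho, chi_2> = (1/5)[1*(6)*conj(1) + 1*(2*exp(-4*I*pi/5) + exp(-2*I*pi/5) + 3*exp(2*I*pi/5))*conj(exp(4*I*pi/5)) + 1*(exp(-4*I*pi/5) + 3*exp(4*I*pi/5) + 2*exp(2*I*pi/5))*conj(exp(-2*I*pi/5)) + 1*(2*exp(-2*I*pi/5) + 3*exp(-4*I*pi/5) + exp(4*I*pi/5))*conj(exp(2*I*pi/5)) + 1*(3*exp(-2*I*pi/5) + exp(2*I*pi/5) + 2*exp(4*I*pi/5))*conj(exp(-4*I*pi/5))]
      = (1/5)[(6) + (3*exp(-2*I*pi/5) + exp(4*I*pi/5) + 2*exp(2*I*pi/5)) + (3*exp(-4*I*pi/5) + exp(-2*I*pi/5) + 2*exp(4*I*pi/5)) + (2*exp(-4*I*pi/5) + exp(2*I*pi/5) + 3*exp(4*I*pi/5)) + (2*exp(-2*I*pi/5) + exp(-4*I*pi/5) + 3*exp(2*I*pi/5))] = 0/5 = 0
  <chi_rho, chi_3> = (1/5)[1*(6)*conj(1) + 1*(2*exp(-4*I*pi/5) + exp(-2*I*pi/5) + 3*exp(2*I*pi/5))*conj(exp(-4*I*pi/5)) + 1*(exp(-4*I*pi/5) + 3*exp(4*I*pi/5) + 2*exp(2*I*pi/5))*conj(exp(2*I*pi/5)) + 1*(2*exp(-2*I*pi/5) + 3*exp(-4*I*pi/5) + exp(4*I*pi/5))*conj(exp(-2*I*pi/5)) + 1*(3*exp(-2*I*pi/5) + exp(2*I*pi/5) + 2*exp(4*I*pi/5))*conj(exp(4*I*pi/5))]
      = (1/5)[(6) + (2 + 3*exp(-4*I*pi/5) + exp(2*I*pi/5)) + (2 + exp(4*I*pi/5) + 3*exp(2*I*pi/5)) + (2 + 3*exp(-2*I*pi/5) + exp(-4*I*pi/5)) + (2 + exp(-2*I*pi/5) + 3*exp(4*I*pi/5))] = 10/5 = 2
  <chi_rho, chi_4> = (1/5)[1*(6)*conj(1) + 1*(2*exp(-4*I*pi/5) + exp(-2*I*pi/5) + 3*exp(2*I*pi/5))*conj(exp(-2*I*pi/5)) + 1*(exp(-4*I*pi/5) + 3*exp(4*I*pi/5) + 2*exp(2*I*pi/5))*conj(exp(-4*I*pi/5)) + 1*(2*exp(-2*I*pi/5) + 3*exp(-4*I*pi/5) + exp(4*I*pi/5))*conj(exp(4*I*pi/5)) + 1*(3*exp(-2*I*pi/5) + exp(2*I*pi/5) + 2*exp(4*I*pi/5))*conj(exp(2*I*pi/5))]
      = (1/5)[(6) + (1 + 2*exp(-2*I*pi/5) + 3*exp(4*I*pi/5)) + (1 + 3*exp(-2*I*pi/5) + 2*exp(-4*I*pi/5)) + (1 + 2*exp(4*I*pi/5) + 3*exp(2*I*pi/5)) + (1 + 3*exp(-4*I*pi/5) + 2*exp(2*I*pi/5))] = 5/5 = 1
(Exp terms are combined using exp(i*s)*conj(exp(i*t)) = exp(i*(s-t)), and sums of them are collapsed using the identity that for every m > 1 the m distinct m-th roots of unity sum to 0, e.g. 1 + exp(2*I*pi/3) + exp(-2*I*pi/3) = 0.)
Dimension check: dim(rho) = sum (mult * dim) = 0*1 + 3*1 + 0*1 + 2*1 + 1*1 = 6 = chi_rho(e) = 6.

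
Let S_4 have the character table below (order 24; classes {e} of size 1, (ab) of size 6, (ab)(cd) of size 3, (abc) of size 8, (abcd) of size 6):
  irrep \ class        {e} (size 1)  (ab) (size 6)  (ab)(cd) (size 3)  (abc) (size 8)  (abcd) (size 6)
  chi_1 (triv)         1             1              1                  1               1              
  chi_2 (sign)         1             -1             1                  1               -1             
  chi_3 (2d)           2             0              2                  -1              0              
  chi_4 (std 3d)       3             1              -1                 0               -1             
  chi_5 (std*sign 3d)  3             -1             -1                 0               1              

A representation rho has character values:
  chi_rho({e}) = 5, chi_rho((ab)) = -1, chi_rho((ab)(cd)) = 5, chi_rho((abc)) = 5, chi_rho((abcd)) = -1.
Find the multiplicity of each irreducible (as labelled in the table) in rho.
Multiplicities: chi_1: 2, chi_2: 3, chi_3: 0, chi_4: 0, chi_5: 0.

Working: Use <chi_rho, chi> = (1/|G|) sum_C |C| * chi_rho(C) * conj(chi(C)) with |G| = 24 for each irreducible chi in the table:
  <chi_rho, chi_1> = (1/24)[1*(5)*conj(1) + 6*(-1)*conj(1) + 3*(5)*conj(1) + 8*(5)*conj(1) + 6*(-1)*conj(1)]
      = (1/24)[(5) + (-6) + (15) + (40) + (-6)] = 48/24 = 2
  <chi_rho, chi_2> = (1/24)[1*(5)*conj(1) + 6*(-1)*conj(-1) + 3*(5)*conj(1) + 8*(5)*conj(1) + 6*(-1)*conj(-1)]
      = (1/24)[(5) + (6) + (15) + (40) + (6)] = 72/24 = 3
  <chi_rho, chi_3> = (1/24)[1*(5)*conj(2) + 6*(-1)*conj(0) + 3*(5)*conj(2) + 8*(5)*conj(-1) + 6*(-1)*conj(0)]
      = (1/24)[(10) + (0) + (30) + (-40) + (0)] = 0/24 = 0
  <chi_rho, chi_4> = (1/24)[1*(5)*conj(3) + 6*(-1)*conj(1) + 3*(5)*conj(-1) + 8*(5)*conj(0) + 6*(-1)*conj(-1)]
      = (1/24)[(15) + (-6) + (-15) + (0) + (6)] = 0/24 = 0
  <chi_rho, chi_5> = (1/24)[1*(5)*conj(3) + 6*(-1)*conj(-1) + 3*(5)*conj(-1) + 8*(5)*conj(0) + 6*(-1)*conj(1)]
      = (1/24)[(15) + (6) + (-15) + (0) + (-6)] = 0/24 = 0
Dimension check: dim(rho) = sum (mult * dim) = 2*1 + 3*1 + 0*2 + 0*3 + 0*3 = 5 = chi_rho(e) = 5.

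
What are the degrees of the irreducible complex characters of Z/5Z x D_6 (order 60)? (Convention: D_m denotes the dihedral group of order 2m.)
Dimensions: 1, 1, 1, 1, 1, 1, 1, 1, 1, 1, 1, 1, 1, 1, 1, 1, 1, 1, 1, 1, 2, 2, 2, 2, 2, 2, 2, 2, 2, 2

Working: There are 30 irreducibles (= number of conjugacy classes). Their dimensions d_i satisfy sum d_i^2 = |G| = 60: 1 + 1 + 1 + 1 + 1 + 1 + 1 + 1 + 1 + 1 + 1 + 1 + 1 + 1 + 1 + 1 + 1 + 1 + 1 + 1 + 4 + 4 + 4 + 4 + 4 + 4 + 4 + 4 + 4 + 4 = 60. (For the product with Z/5Z: each of the 5 1-dim characters of Z/5Z tensors with each irrep of D_6, giving 5 copies of each D_6-dimension.)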